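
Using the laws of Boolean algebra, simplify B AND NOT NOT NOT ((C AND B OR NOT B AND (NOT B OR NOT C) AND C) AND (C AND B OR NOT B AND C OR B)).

B AND NOT C

B AND NOT NOT NOT ((C AND B OR NOT B AND (NOT B OR NOT C) AND C) AND (C AND B OR NOT B AND C OR B))
= B AND NOT NOT NOT ((C AND B OR NOT B AND C) AND (C AND B OR NOT B AND C OR B))   [absorption]
= B AND NOT ((C AND B OR NOT B AND C) AND (C AND B OR NOT B AND C OR B))   [double negation]
= B AND NOT (C AND B OR NOT B AND C)   [absorption]
= B AND NOT C   [distribution]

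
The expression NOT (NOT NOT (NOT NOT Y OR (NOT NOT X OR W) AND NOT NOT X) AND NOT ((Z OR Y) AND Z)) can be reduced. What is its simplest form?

NOT (NOT NOT (NOT NOT Y OR (NOT NOT X OR W) AND NOT NOT X) AND NOT ((Z OR Y) AND Z))
= NOT (NOT NOT (NOT NOT Y OR NOT NOT X) AND NOT ((Z OR Y) AND Z))
= NOT (NOT (NOT Y AND NOT X) AND NOT ((Z OR Y) AND Z))
= NOT (NOT (NOT Y AND NOT X) AND NOT Z)
= NOT Y AND NOT X OR Z

NOT Y AND NOT X OR Z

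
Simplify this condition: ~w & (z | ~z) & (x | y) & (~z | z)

~w & (z | ~z) & (x | y) & (~z | z)
= ~w & (z | ~z) & (x | y)   (complement / identity)
= ~w & (x | y)   (complement / identity)

~w & (x | y)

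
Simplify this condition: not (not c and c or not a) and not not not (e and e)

not (not c and c or not a) and not not not (e and e)
= not not a and not not not (e and e)   [complement / identity]
= not not a and not (e and e)   [double negation]
= a and not (e and e)   [double negation]
= a and not e   [idempotence]

a and not e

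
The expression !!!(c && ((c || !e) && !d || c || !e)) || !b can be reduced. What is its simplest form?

!c || !b

!!!(c && ((c || !e) && !d || c || !e)) || !b
= !!!(c && (c || !e)) || !b   [absorption]
= !!!c || !b   [absorption]
= !c || !b   [double negation]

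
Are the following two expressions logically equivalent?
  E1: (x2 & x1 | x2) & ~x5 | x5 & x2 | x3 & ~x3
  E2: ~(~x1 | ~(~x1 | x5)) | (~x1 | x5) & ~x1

No

E1: (x2 & x1 | x2) & ~x5 | x5 & x2 | x3 & ~x3
    = x2 & ~x5 | x5 & x2 | x3 & ~x3   — absorption
    = x2 & ~x5 | x5 & x2   — complement / identity
    = x2   — distribution
E2: ~(~x1 | ~(~x1 | x5)) | (~x1 | x5) & ~x1
    = x1 & (~x1 | x5) | (~x1 | x5) & ~x1   — De Morgan
    = ~x1 | x5   — distribution
These differ: at x1=0, x2=0, x3=0, x5=0, E1 = 0 but E2 = 1.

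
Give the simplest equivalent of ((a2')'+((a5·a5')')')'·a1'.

a2'·a1'

((a2')'+((a5·a5')')')'·a1'
= ((a2')'+a5·a5')'·a1'   (double negation)
= ((a2')')'·a1'   (complement / identity)
= a2'·a1'   (double negation)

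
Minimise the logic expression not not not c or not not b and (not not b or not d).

not c or b

not not not c or not not b and (not not b or not d)
= not not not c or not not b   [absorption]
= not c or not not b   [double negation]
= not c or b   [double negation]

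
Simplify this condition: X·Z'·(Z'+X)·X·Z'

X·Z'

X·Z'·(Z'+X)·X·Z'
= X·Z'·X·Z'   (absorption)
= X·Z'   (idempotence)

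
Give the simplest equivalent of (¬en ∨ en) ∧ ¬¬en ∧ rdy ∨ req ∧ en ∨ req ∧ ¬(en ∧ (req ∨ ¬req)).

en ∧ rdy ∨ req

(¬en ∨ en) ∧ ¬¬en ∧ rdy ∨ req ∧ en ∨ req ∧ ¬(en ∧ (req ∨ ¬req))
= (¬en ∨ en) ∧ en ∧ rdy ∨ req ∧ en ∨ req ∧ ¬(en ∧ (req ∨ ¬req))   [double negation]
= en ∧ rdy ∨ req ∧ en ∨ req ∧ ¬(en ∧ (req ∨ ¬req))   [complement / identity]
= en ∧ rdy ∨ req ∧ en ∨ req ∧ ¬en   [complement / identity]
= en ∧ rdy ∨ req   [distribution]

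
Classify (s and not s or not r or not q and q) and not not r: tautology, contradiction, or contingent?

contradiction

(s and not s or not r or not q and q) and not not r
= (s and not s or not r) and not not r
= (s and not s or not r) and r
= not r and r
= False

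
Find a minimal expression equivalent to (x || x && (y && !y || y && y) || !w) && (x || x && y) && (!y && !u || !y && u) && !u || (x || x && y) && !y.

(x || x && (y && !y || y && y) || !w) && (x || x && y) && (!y && !u || !y && u) && !u || (x || x && y) && !y
= (x || x && y || !w) && (x || x && y) && (!y && !u || !y && u) && !u || (x || x && y) && !y   — distribution
= (x || x && y) && (!y && !u || !y && u) && !u || (x || x && y) && !y   — absorption
= (x || x && y) && !y && !u || (x || x && y) && !y   — distribution
= (x || x && y) && !y   — absorption
= x && !y   — absorption

x && !y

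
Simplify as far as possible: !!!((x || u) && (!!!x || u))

!u

!!!((x || u) && (!!!x || u))
= !((x || u) && (!!!x || u))
= !(x && !!!x || u)
= !(x && !x || u)
= !u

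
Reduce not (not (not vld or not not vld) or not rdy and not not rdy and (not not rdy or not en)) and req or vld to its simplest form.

req or vld

not (not (not vld or not not vld) or not rdy and not not rdy and (not not rdy or not en)) and req or vld
= not (not (not vld or not not vld) or not rdy and not not rdy) and req or vld
= not (vld and not vld or not rdy and not not rdy) and req or vld
= not (not rdy and not not rdy) and req or vld
= (rdy or not rdy) and req or vld
= req or vld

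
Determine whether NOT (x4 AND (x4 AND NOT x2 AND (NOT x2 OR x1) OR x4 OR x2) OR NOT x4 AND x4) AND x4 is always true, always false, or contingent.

always false

NOT (x4 AND (x4 AND NOT x2 AND (NOT x2 OR x1) OR x4 OR x2) OR NOT x4 AND x4) AND x4
= NOT (x4 AND (x4 AND NOT x2 OR x4 OR x2) OR NOT x4 AND x4) AND x4
= NOT (x4 AND (x4 OR x2) OR NOT x4 AND x4) AND x4
= NOT (x4 AND (x4 OR x2)) AND x4
= NOT x4 AND x4
= FALSE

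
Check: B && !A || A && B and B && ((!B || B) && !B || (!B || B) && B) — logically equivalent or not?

E1: B && !A || A && B
    = B   [distribution]
E2: B && ((!B || B) && !B || (!B || B) && B)
    = B && (!B || B)   [distribution]
    = B   [complement / identity]
Both reduce to B, so they are equivalent.

Yes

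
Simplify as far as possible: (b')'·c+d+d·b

b·c+d

(b')'·c+d+d·b
= (b')'·c+d   [absorption]
= b·c+d   [double negation]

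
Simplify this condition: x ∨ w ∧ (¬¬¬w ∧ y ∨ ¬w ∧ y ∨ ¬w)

x

x ∨ w ∧ (¬¬¬w ∧ y ∨ ¬w ∧ y ∨ ¬w)
= x ∨ w ∧ (¬w ∧ y ∨ ¬w ∧ y ∨ ¬w)   [double negation]
= x ∨ w ∧ (¬w ∧ y ∨ ¬w)   [idempotence]
= x ∨ w ∧ ¬w   [absorption]
= x   [complement / identity]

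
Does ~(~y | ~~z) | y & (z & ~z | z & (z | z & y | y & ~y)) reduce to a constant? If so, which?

no

~(~y | ~~z) | y & (z & ~z | z & (z | z & y | y & ~y))
= ~(~y | ~~z) | y & (z & ~z | z & (z | z & y))   (complement / identity)
= ~(~y | ~~z) | y & (z & ~z | z & z)   (absorption)
= ~(~y | ~~z) | y & z   (distribution)
= y & ~z | y & z   (De Morgan)
= y   (distribution)
This depends on y, so it is not a constant.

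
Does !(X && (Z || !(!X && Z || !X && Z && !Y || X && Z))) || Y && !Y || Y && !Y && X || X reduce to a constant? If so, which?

!(X && (Z || !(!X && Z || !X && Z && !Y || X && Z))) || Y && !Y || Y && !Y && X || X
= !(X && (Z || !(!X && Z || X && Z))) || Y && !Y || Y && !Y && X || X   (absorption)
= !(X && (Z || !Z)) || Y && !Y || Y && !Y && X || X   (distribution)
= !(X && (Z || !Z)) || Y && !Y || X   (absorption)
= !X || Y && !Y || X   (complement / identity)
= !X || X   (complement / identity)
= true   (complement)

yes, True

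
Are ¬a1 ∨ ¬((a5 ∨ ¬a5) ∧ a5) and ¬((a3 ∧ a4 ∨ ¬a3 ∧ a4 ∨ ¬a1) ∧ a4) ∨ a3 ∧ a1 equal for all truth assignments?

No

E1: ¬a1 ∨ ¬((a5 ∨ ¬a5) ∧ a5)
    = ¬a1 ∨ ¬a5
E2: ¬((a3 ∧ a4 ∨ ¬a3 ∧ a4 ∨ ¬a1) ∧ a4) ∨ a3 ∧ a1
    = ¬((a4 ∨ ¬a1) ∧ a4) ∨ a3 ∧ a1
    = ¬a4 ∨ a3 ∧ a1
These differ: at a1=0, a3=0, a4=1, a5=1, E1 = 1 but E2 = 0.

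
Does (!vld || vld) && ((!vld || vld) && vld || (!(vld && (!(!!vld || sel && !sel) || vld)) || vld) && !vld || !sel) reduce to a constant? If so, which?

yes, True

(!vld || vld) && ((!vld || vld) && vld || (!(vld && (!(!!vld || sel && !sel) || vld)) || vld) && !vld || !sel)
= (!vld || vld) && ((!vld || vld) && vld || (!(vld && (!(vld || sel && !sel) || vld)) || vld) && !vld || !sel)
= (!vld || vld) && ((!vld || vld) && vld || (!(vld && (!vld || vld)) || vld) && !vld || !sel)
= (!vld || vld) && ((!vld || vld) && vld || (!vld || vld) && !vld || !sel)
= (!vld || vld) && (!vld || vld || !sel)
= !vld || vld
= true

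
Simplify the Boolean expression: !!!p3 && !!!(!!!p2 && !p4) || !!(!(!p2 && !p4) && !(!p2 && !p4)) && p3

p2 || p4

!!!p3 && !!!(!!!p2 && !p4) || !!(!(!p2 && !p4) && !(!p2 && !p4)) && p3
= !!!p3 && !!!(!!!p2 && !p4) || !!!(!p2 && !p4) && p3
= !!!p3 && !!!(!p2 && !p4) || !!!(!p2 && !p4) && p3
= !p3 && !!!(!p2 && !p4) || !!!(!p2 && !p4) && p3
= !!!(!p2 && !p4)
= !(!p2 && !p4)
= p2 || p4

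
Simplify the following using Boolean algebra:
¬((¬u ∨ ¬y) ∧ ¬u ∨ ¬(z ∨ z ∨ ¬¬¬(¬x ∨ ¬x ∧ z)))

u ∧ (z ∨ x)

¬((¬u ∨ ¬y) ∧ ¬u ∨ ¬(z ∨ z ∨ ¬¬¬(¬x ∨ ¬x ∧ z)))
= ¬((¬u ∨ ¬y) ∧ ¬u ∨ ¬(z ∨ ¬¬¬(¬x ∨ ¬x ∧ z)))   (idempotence)
= ¬((¬u ∨ ¬y) ∧ ¬u ∨ ¬(z ∨ ¬¬¬¬x))   (absorption)
= ¬(¬u ∨ ¬(z ∨ ¬¬¬¬x))   (absorption)
= u ∧ (z ∨ ¬¬¬¬x)   (De Morgan)
= u ∧ (z ∨ ¬¬x)   (double negation)
= u ∧ (z ∨ x)   (double negation)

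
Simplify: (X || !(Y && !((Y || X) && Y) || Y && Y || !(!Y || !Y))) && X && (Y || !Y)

X

(X || !(Y && !((Y || X) && Y) || Y && Y || !(!Y || !Y))) && X && (Y || !Y)
= (X || !(Y && !Y || Y && Y || !(!Y || !Y))) && X && (Y || !Y)   [absorption]
= (X || !(Y && !Y || Y && Y || Y && Y)) && X && (Y || !Y)   [De Morgan]
= (X || !(Y && !Y || Y && Y || Y && Y)) && X   [complement / identity]
= (X || !(Y && !Y || Y && Y)) && X   [idempotence]
= (X || !Y) && X   [distribution]
= X   [absorption]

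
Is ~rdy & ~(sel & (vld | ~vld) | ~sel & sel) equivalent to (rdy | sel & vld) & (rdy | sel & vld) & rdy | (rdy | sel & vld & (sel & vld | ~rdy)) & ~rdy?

No

E1: ~rdy & ~(sel & (vld | ~vld) | ~sel & sel)
    = ~rdy & ~(sel | ~sel & sel)   — complement / identity
    = ~rdy & ~sel   — complement / identity
E2: (rdy | sel & vld) & (rdy | sel & vld) & rdy | (rdy | sel & vld & (sel & vld | ~rdy)) & ~rdy
    = (rdy | sel & vld) & (rdy | sel & vld) & rdy | (rdy | sel & vld) & ~rdy   — absorption
    = (rdy | sel & vld) & rdy | (rdy | sel & vld) & ~rdy   — idempotence
    = rdy | sel & vld   — distribution
These differ: at rdy=1, sel=0, vld=1, E1 = 0 but E2 = 1.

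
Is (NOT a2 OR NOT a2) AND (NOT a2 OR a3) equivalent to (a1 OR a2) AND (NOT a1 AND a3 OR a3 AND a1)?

E1: (NOT a2 OR NOT a2) AND (NOT a2 OR a3)
    = NOT a2 OR NOT a2 AND a3   (distribution)
    = NOT a2   (absorption)
E2: (a1 OR a2) AND (NOT a1 AND a3 OR a3 AND a1)
    = (a1 OR a2) AND a3   (distribution)
These differ: at a1=1, a2=0, a3=0, E1 = 1 but E2 = 0.

No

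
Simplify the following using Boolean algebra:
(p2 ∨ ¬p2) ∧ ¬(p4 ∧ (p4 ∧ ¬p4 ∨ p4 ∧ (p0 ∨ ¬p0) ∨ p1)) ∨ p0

(p2 ∨ ¬p2) ∧ ¬(p4 ∧ (p4 ∧ ¬p4 ∨ p4 ∧ (p0 ∨ ¬p0) ∨ p1)) ∨ p0
= (p2 ∨ ¬p2) ∧ ¬(p4 ∧ (p4 ∧ (p0 ∨ ¬p0) ∨ p1)) ∨ p0   (complement / identity)
= ¬(p4 ∧ (p4 ∧ (p0 ∨ ¬p0) ∨ p1)) ∨ p0   (complement / identity)
= ¬(p4 ∧ (p4 ∨ p1)) ∨ p0   (complement / identity)
= ¬p4 ∨ p0   (absorption)

¬p4 ∨ p0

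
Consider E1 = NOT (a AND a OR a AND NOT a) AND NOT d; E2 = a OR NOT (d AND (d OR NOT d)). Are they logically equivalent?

E1: NOT (a AND a OR a AND NOT a) AND NOT d
    = NOT a AND NOT d   — distribution
E2: a OR NOT (d AND (d OR NOT d))
    = a OR NOT d   — complement / identity
These differ: at a=1, d=0, E1 = 0 but E2 = 1.

No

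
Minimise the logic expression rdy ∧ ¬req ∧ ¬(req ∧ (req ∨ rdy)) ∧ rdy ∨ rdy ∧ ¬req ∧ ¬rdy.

rdy ∧ ¬req

rdy ∧ ¬req ∧ ¬(req ∧ (req ∨ rdy)) ∧ rdy ∨ rdy ∧ ¬req ∧ ¬rdy
= rdy ∧ ¬req ∧ ¬req ∧ rdy ∨ rdy ∧ ¬req ∧ ¬rdy   (absorption)
= rdy ∧ ¬req ∧ rdy ∨ rdy ∧ ¬req ∧ ¬rdy   (idempotence)
= rdy ∧ ¬req   (distribution)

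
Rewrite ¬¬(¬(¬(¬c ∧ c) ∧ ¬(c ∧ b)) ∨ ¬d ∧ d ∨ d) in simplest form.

c ∧ b ∨ d

¬¬(¬(¬(¬c ∧ c) ∧ ¬(c ∧ b)) ∨ ¬d ∧ d ∨ d)
= ¬¬(¬c ∧ c ∨ c ∧ b ∨ ¬d ∧ d ∨ d)   (De Morgan)
= ¬¬(¬c ∧ c ∨ c ∧ b ∨ d)   (complement / identity)
= ¬¬(c ∧ b ∨ d)   (complement / identity)
= c ∧ b ∨ d   (double negation)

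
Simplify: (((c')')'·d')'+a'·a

(((c')')'·d')'+a'·a
= (((c')')'·d')'   — complement / identity
= (c'·d')'   — double negation
= c+d   — De Morgan

c+d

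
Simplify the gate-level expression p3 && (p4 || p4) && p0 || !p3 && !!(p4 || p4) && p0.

p4 && p0

p3 && (p4 || p4) && p0 || !p3 && !!(p4 || p4) && p0
= p3 && (p4 || p4) && p0 || !p3 && (p4 || p4) && p0   [double negation]
= (p4 || p4) && p0   [distribution]
= p4 && p0   [idempotence]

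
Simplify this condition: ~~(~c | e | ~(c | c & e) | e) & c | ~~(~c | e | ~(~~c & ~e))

~c | e

~~(~c | e | ~(c | c & e) | e) & c | ~~(~c | e | ~(~~c & ~e))
= ~~(~c | e | ~c | e) & c | ~~(~c | e | ~(~~c & ~e))   [absorption]
= ~~(~c | e | ~c | e) & c | ~~(~c | e | ~c | e)   [De Morgan]
= ~~(~c | e | ~c | e)   [absorption]
= ~~(~c | e)   [idempotence]
= ~c | e   [double negation]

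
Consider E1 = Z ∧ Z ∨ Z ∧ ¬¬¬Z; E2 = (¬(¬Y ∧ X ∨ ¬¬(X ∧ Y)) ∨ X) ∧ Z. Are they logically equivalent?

Yes

E1: Z ∧ Z ∨ Z ∧ ¬¬¬Z
    = Z ∧ Z ∨ Z ∧ ¬Z   (double negation)
    = Z   (distribution)
E2: (¬(¬Y ∧ X ∨ ¬¬(X ∧ Y)) ∨ X) ∧ Z
    = (¬(¬Y ∧ X ∨ X ∧ Y) ∨ X) ∧ Z   (double negation)
    = (¬X ∨ X) ∧ Z   (distribution)
    = Z   (complement / identity)
Both reduce to Z, so they are equivalent.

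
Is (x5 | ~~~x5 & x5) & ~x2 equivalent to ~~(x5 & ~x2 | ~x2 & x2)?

Yes

E1: (x5 | ~~~x5 & x5) & ~x2
    = (x5 | ~x5 & x5) & ~x2   (double negation)
    = x5 & ~x2   (complement / identity)
E2: ~~(x5 & ~x2 | ~x2 & x2)
    = ~~(x5 & ~x2)   (complement / identity)
    = x5 & ~x2   (double negation)
Both reduce to x5 & ~x2, so they are equivalent.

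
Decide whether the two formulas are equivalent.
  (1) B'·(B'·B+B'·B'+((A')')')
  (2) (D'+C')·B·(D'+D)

No

E1: B'·(B'·B+B'·B'+((A')')')
    = B'·(B'+((A')')')   [distribution]
    = B'·(B'+A')   [double negation]
    = B'   [absorption]
E2: (D'+C')·B·(D'+D)
    = (D'+C')·B   [complement / identity]
These differ: at A=0, B=0, C=1, D=0, E1 = 1 but E2 = 0.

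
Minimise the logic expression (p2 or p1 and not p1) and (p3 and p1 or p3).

(p2 or p1 and not p1) and (p3 and p1 or p3)
= (p2 or p1 and not p1) and p3   [absorption]
= p2 and p3   [complement / identity]

p2 and p3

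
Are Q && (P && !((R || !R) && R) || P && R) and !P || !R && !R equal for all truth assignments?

No

E1: Q && (P && !((R || !R) && R) || P && R)
    = Q && (P && !R || P && R)   [complement / identity]
    = Q && (!R || R) && P   [distribution]
    = Q && P   [complement / identity]
E2: !P || !R && !R
    = !P || !R   [idempotence]
These differ: at P=0, Q=0, R=0, E1 = 0 but E2 = 1.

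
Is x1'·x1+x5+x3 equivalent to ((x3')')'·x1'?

E1: x1'·x1+x5+x3
    = x5+x3   — complement / identity
E2: ((x3')')'·x1'
    = x3'·x1'   — double negation
These differ: at x1=1, x3=1, x5=1, E1 = 1 but E2 = 0.

No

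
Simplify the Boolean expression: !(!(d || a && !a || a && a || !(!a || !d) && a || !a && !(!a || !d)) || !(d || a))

d || a

!(!(d || a && !a || a && a || !(!a || !d) && a || !a && !(!a || !d)) || !(d || a))
= !(!(d || a || !(!a || !d) && a || !a && !(!a || !d)) || !(d || a))   (distribution)
= !(!(d || a || !(!a || !d)) || !(d || a))   (distribution)
= !(!(d || a || a && d) || !(d || a))   (De Morgan)
= (d || a || a && d) && (d || a)   (De Morgan)
= (d || a) && (d || a)   (absorption)
= d || a   (idempotence)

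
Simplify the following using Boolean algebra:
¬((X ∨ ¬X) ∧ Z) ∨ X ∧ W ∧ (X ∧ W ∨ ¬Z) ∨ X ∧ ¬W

¬((X ∨ ¬X) ∧ Z) ∨ X ∧ W ∧ (X ∧ W ∨ ¬Z) ∨ X ∧ ¬W
= ¬Z ∨ X ∧ W ∧ (X ∧ W ∨ ¬Z) ∨ X ∧ ¬W   (complement / identity)
= ¬Z ∨ X ∧ W ∨ X ∧ ¬W   (absorption)
= ¬Z ∨ X   (distribution)

¬Z ∨ X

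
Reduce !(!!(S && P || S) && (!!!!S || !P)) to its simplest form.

!S

!(!!(S && P || S) && (!!!!S || !P))
= !(!!S && (!!!!S || !P))   — absorption
= !(!!S && (!!S || !P))   — double negation
= !!!S   — absorption
= !S   — double negation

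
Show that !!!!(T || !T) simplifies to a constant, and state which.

!!!!(T || !T)
= !!(T || !T)   [double negation]
= T || !T   [double negation]
= true   [complement]

true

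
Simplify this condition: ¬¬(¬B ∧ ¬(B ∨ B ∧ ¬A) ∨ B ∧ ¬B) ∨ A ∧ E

¬B ∨ A ∧ E

¬¬(¬B ∧ ¬(B ∨ B ∧ ¬A) ∨ B ∧ ¬B) ∨ A ∧ E
= ¬¬(¬B ∧ ¬B ∨ B ∧ ¬B) ∨ A ∧ E   — absorption
= ¬¬¬B ∨ A ∧ E   — distribution
= ¬B ∨ A ∧ E   — double negation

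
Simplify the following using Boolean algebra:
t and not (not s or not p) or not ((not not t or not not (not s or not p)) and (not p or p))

s and p

t and not (not s or not p) or not ((not not t or not not (not s or not p)) and (not p or p))
= t and not (not s or not p) or not (not not t or not not (not s or not p))   (complement / identity)
= t and not (not s or not p) or not t and not (not s or not p)   (De Morgan)
= not (not s or not p)   (distribution)
= s and p   (De Morgan)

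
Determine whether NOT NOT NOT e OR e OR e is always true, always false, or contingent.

always true

NOT NOT NOT e OR e OR e
= NOT NOT NOT e OR e
= NOT e OR e
= TRUE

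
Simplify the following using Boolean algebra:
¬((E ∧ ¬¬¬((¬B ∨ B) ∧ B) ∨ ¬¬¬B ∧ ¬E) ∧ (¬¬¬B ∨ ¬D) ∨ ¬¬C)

¬((E ∧ ¬¬¬((¬B ∨ B) ∧ B) ∨ ¬¬¬B ∧ ¬E) ∧ (¬¬¬B ∨ ¬D) ∨ ¬¬C)
= ¬((E ∧ ¬¬¬B ∨ ¬¬¬B ∧ ¬E) ∧ (¬¬¬B ∨ ¬D) ∨ ¬¬C)
= ¬(¬¬¬B ∧ (¬¬¬B ∨ ¬D) ∨ ¬¬C)
= ¬(¬¬¬B ∨ ¬¬C)
= ¬¬B ∧ ¬C
= B ∧ ¬C

B ∧ ¬C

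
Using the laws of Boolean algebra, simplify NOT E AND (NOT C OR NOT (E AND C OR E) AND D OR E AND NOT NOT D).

NOT E AND (NOT C OR D)

NOT E AND (NOT C OR NOT (E AND C OR E) AND D OR E AND NOT NOT D)
= NOT E AND (NOT C OR NOT (E AND C OR E) AND D OR E AND D)   — double negation
= NOT E AND (NOT C OR NOT E AND D OR E AND D)   — absorption
= NOT E AND (NOT C OR D)   — distribution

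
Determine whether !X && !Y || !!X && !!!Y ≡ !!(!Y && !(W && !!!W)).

Yes

E1: !X && !Y || !!X && !!!Y
    = !X && !Y || !!X && !Y   (double negation)
    = !X && !Y || X && !Y   (double negation)
    = !Y   (distribution)
E2: !!(!Y && !(W && !!!W))
    = !!(!Y && !(W && !W))   (double negation)
    = !(Y || W && !W)   (De Morgan)
    = !Y   (complement / identity)
Both reduce to !Y, so they are equivalent.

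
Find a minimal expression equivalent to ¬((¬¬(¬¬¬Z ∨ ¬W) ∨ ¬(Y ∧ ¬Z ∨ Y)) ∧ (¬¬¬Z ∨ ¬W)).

¬((¬¬(¬¬¬Z ∨ ¬W) ∨ ¬(Y ∧ ¬Z ∨ Y)) ∧ (¬¬¬Z ∨ ¬W))
= ¬((¬¬¬Z ∨ ¬W ∨ ¬(Y ∧ ¬Z ∨ Y)) ∧ (¬¬¬Z ∨ ¬W))
= ¬((¬¬¬Z ∨ ¬W ∨ ¬Y) ∧ (¬¬¬Z ∨ ¬W))
= ¬(¬¬¬Z ∨ ¬W)
= ¬¬Z ∧ W
= Z ∧ W

Z ∧ W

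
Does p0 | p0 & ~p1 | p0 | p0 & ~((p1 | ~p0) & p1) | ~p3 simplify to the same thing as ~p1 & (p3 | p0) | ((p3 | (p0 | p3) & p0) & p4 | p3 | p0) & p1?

E1: p0 | p0 & ~p1 | p0 | p0 & ~((p1 | ~p0) & p1) | ~p3
    = p0 | p0 & ~p1 | p0 | p0 & ~p1 | ~p3
    = p0 | p0 & ~p1 | ~p3
    = p0 | ~p3
E2: ~p1 & (p3 | p0) | ((p3 | (p0 | p3) & p0) & p4 | p3 | p0) & p1
    = ~p1 & (p3 | p0) | ((p3 | p0) & p4 | p3 | p0) & p1
    = ~p1 & (p3 | p0) | (p3 | p0) & p1
    = p3 | p0
These differ: at p0=0, p1=0, p3=0, p4=0, E1 = 1 but E2 = 0.

No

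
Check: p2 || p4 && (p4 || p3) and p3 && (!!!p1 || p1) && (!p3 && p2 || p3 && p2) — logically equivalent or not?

E1: p2 || p4 && (p4 || p3)
    = p2 || p4   — absorption
E2: p3 && (!!!p1 || p1) && (!p3 && p2 || p3 && p2)
    = p3 && (!p1 || p1) && (!p3 && p2 || p3 && p2)   — double negation
    = p3 && (!p3 && p2 || p3 && p2)   — complement / identity
    = p3 && p2   — distribution
These differ: at p1=0, p2=0, p3=0, p4=1, E1 = 1 but E2 = 0.

No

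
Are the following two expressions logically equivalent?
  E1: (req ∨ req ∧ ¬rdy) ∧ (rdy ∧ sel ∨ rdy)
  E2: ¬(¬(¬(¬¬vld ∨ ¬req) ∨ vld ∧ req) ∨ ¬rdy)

E1: (req ∨ req ∧ ¬rdy) ∧ (rdy ∧ sel ∨ rdy)
    = (req ∨ req ∧ ¬rdy) ∧ rdy
    = req ∧ rdy
E2: ¬(¬(¬(¬¬vld ∨ ¬req) ∨ vld ∧ req) ∨ ¬rdy)
    = ¬(¬(¬vld ∧ req ∨ vld ∧ req) ∨ ¬rdy)
    = ¬(¬req ∨ ¬rdy)
    = req ∧ rdy
Both reduce to req ∧ rdy, so they are equivalent.

Yes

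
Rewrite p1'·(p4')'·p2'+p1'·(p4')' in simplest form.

p1'·p4

p1'·(p4')'·p2'+p1'·(p4')'
= p1'·(p4')'
= p1'·p4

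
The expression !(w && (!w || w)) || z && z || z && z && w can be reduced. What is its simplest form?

!(w && (!w || w)) || z && z || z && z && w
= !(w && (!w || w)) || z && z   (absorption)
= !(w && (!w || w)) || z   (idempotence)
= !w || z   (complement / identity)

!w || z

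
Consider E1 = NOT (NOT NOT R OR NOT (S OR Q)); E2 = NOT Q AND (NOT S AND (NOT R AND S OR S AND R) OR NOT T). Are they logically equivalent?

E1: NOT (NOT NOT R OR NOT (S OR Q))
    = NOT R AND (S OR Q)   — De Morgan
E2: NOT Q AND (NOT S AND (NOT R AND S OR S AND R) OR NOT T)
    = NOT Q AND (NOT S AND S OR NOT T)   — distribution
    = NOT Q AND NOT T   — complement / identity
These differ: at Q=1, R=0, S=1, T=0, E1 = 1 but E2 = 0.

No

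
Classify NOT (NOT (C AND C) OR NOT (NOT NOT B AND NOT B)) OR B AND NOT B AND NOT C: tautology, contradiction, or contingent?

NOT (NOT (C AND C) OR NOT (NOT NOT B AND NOT B)) OR B AND NOT B AND NOT C
= C AND C AND NOT NOT B AND NOT B OR B AND NOT B AND NOT C
= C AND C AND B AND NOT B OR B AND NOT B AND NOT C
= C AND B AND NOT B OR B AND NOT B AND NOT C
= B AND NOT B
= FALSE

contradiction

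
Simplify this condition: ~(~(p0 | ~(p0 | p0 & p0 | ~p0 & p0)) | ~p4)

~(~(p0 | ~(p0 | p0 & p0 | ~p0 & p0)) | ~p4)
= ~(~(p0 | ~(p0 | p0)) | ~p4)   — distribution
= ~(~(p0 | ~p0) | ~p4)   — idempotence
= (p0 | ~p0) & p4   — De Morgan
= p4   — complement / identity

p4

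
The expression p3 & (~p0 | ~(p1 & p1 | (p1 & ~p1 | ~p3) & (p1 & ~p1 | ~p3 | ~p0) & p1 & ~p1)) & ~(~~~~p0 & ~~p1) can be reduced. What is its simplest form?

p3 & (~p0 | ~(p1 & p1 | (p1 & ~p1 | ~p3) & (p1 & ~p1 | ~p3 | ~p0) & p1 & ~p1)) & ~(~~~~p0 & ~~p1)
= p3 & (~p0 | ~(p1 & p1 | (p1 & ~p1 | ~p3) & (p1 & ~p1 | ~p3 | ~p0) & p1 & ~p1)) & ~(~~p0 & ~~p1)   (double negation)
= p3 & (~p0 | ~(p1 & p1 | (p1 & ~p1 | ~p3) & p1 & ~p1)) & ~(~~p0 & ~~p1)   (absorption)
= p3 & (~p0 | ~(p1 & p1 | p1 & ~p1)) & ~(~~p0 & ~~p1)   (absorption)
= p3 & (~p0 | ~(p1 & p1 | p1 & ~p1)) & (~p0 | ~p1)   (De Morgan)
= p3 & (~p0 | ~p1) & (~p0 | ~p1)   (distribution)
= p3 & (~p0 | ~p1)   (idempotence)

p3 & (~p0 | ~p1)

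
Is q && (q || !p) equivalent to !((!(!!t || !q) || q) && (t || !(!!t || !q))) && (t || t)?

E1: q && (q || !p)
    = q   (absorption)
E2: !((!(!!t || !q) || q) && (t || !(!!t || !q))) && (t || t)
    = !(!(!!t || !q) || q && t) && (t || t)   (distribution)
    = !(!t && q || q && t) && (t || t)   (De Morgan)
    = !(!t && q || q && t) && t   (idempotence)
    = !q && t   (distribution)
These differ: at p=0, q=0, t=1, E1 = 0 but E2 = 1.

No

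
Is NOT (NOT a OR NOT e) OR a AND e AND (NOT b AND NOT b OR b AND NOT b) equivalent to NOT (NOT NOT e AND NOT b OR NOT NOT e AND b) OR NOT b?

No

E1: NOT (NOT a OR NOT e) OR a AND e AND (NOT b AND NOT b OR b AND NOT b)
    = NOT (NOT a OR NOT e) OR a AND e AND NOT b   — distribution
    = a AND e OR a AND e AND NOT b   — De Morgan
    = a AND e   — absorption
E2: NOT (NOT NOT e AND NOT b OR NOT NOT e AND b) OR NOT b
    = NOT NOT NOT e OR NOT b   — distribution
    = NOT e OR NOT b   — double negation
These differ: at a=0, b=0, e=0, E1 = 0 but E2 = 1.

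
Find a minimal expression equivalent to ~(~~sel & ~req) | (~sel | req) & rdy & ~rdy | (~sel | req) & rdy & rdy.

~(~~sel & ~req) | (~sel | req) & rdy & ~rdy | (~sel | req) & rdy & rdy
= ~(~~sel & ~req) | (~sel | req) & rdy   — distribution
= ~sel | req | (~sel | req) & rdy   — De Morgan
= ~sel | req   — absorption

~sel | req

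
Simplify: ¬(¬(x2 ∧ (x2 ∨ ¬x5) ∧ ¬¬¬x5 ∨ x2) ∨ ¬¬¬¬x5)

x2 ∧ ¬x5

¬(¬(x2 ∧ (x2 ∨ ¬x5) ∧ ¬¬¬x5 ∨ x2) ∨ ¬¬¬¬x5)
= ¬(¬(x2 ∧ (x2 ∨ ¬x5) ∧ ¬x5 ∨ x2) ∨ ¬¬¬¬x5)   [double negation]
= ¬(¬(x2 ∧ ¬x5 ∨ x2) ∨ ¬¬¬¬x5)   [absorption]
= ¬(¬(x2 ∧ ¬x5 ∨ x2) ∨ ¬¬x5)   [double negation]
= (x2 ∧ ¬x5 ∨ x2) ∧ ¬x5   [De Morgan]
= x2 ∧ ¬x5   [absorption]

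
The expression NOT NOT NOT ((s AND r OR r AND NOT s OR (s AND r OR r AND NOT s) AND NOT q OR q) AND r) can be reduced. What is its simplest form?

NOT r

NOT NOT NOT ((s AND r OR r AND NOT s OR (s AND r OR r AND NOT s) AND NOT q OR q) AND r)
= NOT NOT NOT ((s AND r OR r AND NOT s OR q) AND r)   — absorption
= NOT ((s AND r OR r AND NOT s OR q) AND r)   — double negation
= NOT ((r OR q) AND r)   — distribution
= NOT r   — absorption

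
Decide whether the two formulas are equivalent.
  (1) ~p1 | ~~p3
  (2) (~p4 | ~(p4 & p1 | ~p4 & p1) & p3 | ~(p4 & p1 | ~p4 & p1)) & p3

E1: ~p1 | ~~p3
    = ~p1 | p3   — double negation
E2: (~p4 | ~(p4 & p1 | ~p4 & p1) & p3 | ~(p4 & p1 | ~p4 & p1)) & p3
    = (~p4 | ~(p4 & p1 | ~p4 & p1)) & p3   — absorption
    = (~p4 | ~p1) & p3   — distribution
These differ: at p1=0, p3=0, p4=0, E1 = 1 but E2 = 0.

No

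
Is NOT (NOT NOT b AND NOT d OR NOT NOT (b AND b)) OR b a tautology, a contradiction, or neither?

NOT (NOT NOT b AND NOT d OR NOT NOT (b AND b)) OR b
= NOT (NOT NOT b AND NOT d OR NOT NOT b) OR b
= NOT NOT NOT b OR b
= NOT b OR b
= TRUE

tautology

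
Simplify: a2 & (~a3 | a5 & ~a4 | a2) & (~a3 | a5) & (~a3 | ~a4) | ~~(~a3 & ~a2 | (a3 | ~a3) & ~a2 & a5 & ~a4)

~a3 | a5 & ~a4

a2 & (~a3 | a5 & ~a4 | a2) & (~a3 | a5) & (~a3 | ~a4) | ~~(~a3 & ~a2 | (a3 | ~a3) & ~a2 & a5 & ~a4)
= a2 & (~a3 | a5 & ~a4 | a2) & (~a3 | a5 & ~a4) | ~~(~a3 & ~a2 | (a3 | ~a3) & ~a2 & a5 & ~a4)   (distribution)
= a2 & (~a3 | a5 & ~a4 | a2) & (~a3 | a5 & ~a4) | ~~(~a3 & ~a2 | ~a2 & a5 & ~a4)   (complement / identity)
= a2 & (~a3 | a5 & ~a4 | a2) & (~a3 | a5 & ~a4) | ~~(~a2 & (~a3 | a5 & ~a4))   (distribution)
= a2 & (~a3 | a5 & ~a4) | ~~(~a2 & (~a3 | a5 & ~a4))   (absorption)
= a2 & (~a3 | a5 & ~a4) | ~a2 & (~a3 | a5 & ~a4)   (double negation)
= ~a3 | a5 & ~a4   (distribution)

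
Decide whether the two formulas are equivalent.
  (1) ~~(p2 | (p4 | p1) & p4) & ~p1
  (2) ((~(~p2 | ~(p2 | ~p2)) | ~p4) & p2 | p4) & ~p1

E1: ~~(p2 | (p4 | p1) & p4) & ~p1
    = (p2 | (p4 | p1) & p4) & ~p1   [double negation]
    = (p2 | p4) & ~p1   [absorption]
E2: ((~(~p2 | ~(p2 | ~p2)) | ~p4) & p2 | p4) & ~p1
    = ((p2 & (p2 | ~p2) | ~p4) & p2 | p4) & ~p1   [De Morgan]
    = ((p2 | ~p4) & p2 | p4) & ~p1   [complement / identity]
    = (p2 | p4) & ~p1   [absorption]
Both reduce to (p2 | p4) & ~p1, so they are equivalent.

Yes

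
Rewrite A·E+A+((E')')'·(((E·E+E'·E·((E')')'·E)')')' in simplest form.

A+E'

A·E+A+((E')')'·(((E·E+E'·E·((E')')'·E)')')'
= A+((E')')'·(((E·E+E'·E·((E')')'·E)')')'   [absorption]
= A+((E')')'·(((E·E+E'·E·E'·E)')')'   [double negation]
= A+((E')')'·(((E·E+E'·E)')')'   [idempotence]
= A+((E')')'·((E')')'   [distribution]
= A+((E')')'   [idempotence]
= A+E'   [double negation]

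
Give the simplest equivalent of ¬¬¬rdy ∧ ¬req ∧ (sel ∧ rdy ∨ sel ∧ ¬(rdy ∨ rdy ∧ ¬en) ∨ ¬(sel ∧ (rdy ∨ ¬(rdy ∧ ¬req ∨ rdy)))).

¬rdy ∧ ¬req

¬¬¬rdy ∧ ¬req ∧ (sel ∧ rdy ∨ sel ∧ ¬(rdy ∨ rdy ∧ ¬en) ∨ ¬(sel ∧ (rdy ∨ ¬(rdy ∧ ¬req ∨ rdy))))
= ¬¬¬rdy ∧ ¬req ∧ (sel ∧ rdy ∨ sel ∧ ¬(rdy ∨ rdy ∧ ¬en) ∨ ¬(sel ∧ (rdy ∨ ¬rdy)))   (absorption)
= ¬¬¬rdy ∧ ¬req ∧ (sel ∧ rdy ∨ sel ∧ ¬rdy ∨ ¬(sel ∧ (rdy ∨ ¬rdy)))   (absorption)
= ¬rdy ∧ ¬req ∧ (sel ∧ rdy ∨ sel ∧ ¬rdy ∨ ¬(sel ∧ (rdy ∨ ¬rdy)))   (double negation)
= ¬rdy ∧ ¬req ∧ (sel ∨ ¬(sel ∧ (rdy ∨ ¬rdy)))   (distribution)
= ¬rdy ∧ ¬req ∧ (sel ∨ ¬sel)   (complement / identity)
= ¬rdy ∧ ¬req   (complement / identity)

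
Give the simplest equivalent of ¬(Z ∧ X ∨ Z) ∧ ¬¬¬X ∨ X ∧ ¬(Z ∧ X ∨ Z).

¬(Z ∧ X ∨ Z) ∧ ¬¬¬X ∨ X ∧ ¬(Z ∧ X ∨ Z)
= ¬(Z ∧ X ∨ Z) ∧ ¬X ∨ X ∧ ¬(Z ∧ X ∨ Z)   (double negation)
= ¬(Z ∧ X ∨ Z)   (distribution)
= ¬Z   (absorption)

¬Z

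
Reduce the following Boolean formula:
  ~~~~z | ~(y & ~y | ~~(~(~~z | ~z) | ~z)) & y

z

~~~~z | ~(y & ~y | ~~(~(~~z | ~z) | ~z)) & y
= ~~~~z | ~(y & ~y | ~~(~z & z | ~z)) & y   [De Morgan]
= ~~~~z | ~(y & ~y | ~~~z) & y   [complement / identity]
= ~~~~z | ~~~~z & y   [complement / identity]
= ~~~~z   [absorption]
= ~~z   [double negation]
= z   [double negation]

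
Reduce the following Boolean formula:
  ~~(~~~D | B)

~~(~~~D | B)
= ~~~D | B   (double negation)
= ~D | B   (double negation)

~D | B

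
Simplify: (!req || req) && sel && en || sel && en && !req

sel && en

(!req || req) && sel && en || sel && en && !req
= sel && en || sel && en && !req   [complement / identity]
= sel && en   [absorption]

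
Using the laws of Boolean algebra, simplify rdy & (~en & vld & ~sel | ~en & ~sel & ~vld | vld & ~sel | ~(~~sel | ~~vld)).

rdy & ~sel

rdy & (~en & vld & ~sel | ~en & ~sel & ~vld | vld & ~sel | ~(~~sel | ~~vld))
= rdy & ((vld & ~sel | ~sel & ~vld) & ~en | vld & ~sel | ~(~~sel | ~~vld))   (distribution)
= rdy & ((vld & ~sel | ~sel & ~vld) & ~en | vld & ~sel | ~sel & ~vld)   (De Morgan)
= rdy & (vld & ~sel | ~sel & ~vld)   (absorption)
= rdy & ~sel   (distribution)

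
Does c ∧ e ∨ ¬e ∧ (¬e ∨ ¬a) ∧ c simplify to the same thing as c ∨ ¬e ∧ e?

Yes

E1: c ∧ e ∨ ¬e ∧ (¬e ∨ ¬a) ∧ c
    = c ∧ e ∨ ¬e ∧ c   [absorption]
    = c   [distribution]
E2: c ∨ ¬e ∧ e
    = c   [complement / identity]
Both reduce to c, so they are equivalent.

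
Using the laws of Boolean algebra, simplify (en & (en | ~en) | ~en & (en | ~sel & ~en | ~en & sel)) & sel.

(en & (en | ~en) | ~en & (en | ~sel & ~en | ~en & sel)) & sel
= (en & (en | ~en) | ~en & (en | ~en)) & sel   — distribution
= (en | ~en) & sel   — distribution
= sel   — complement / identity

sel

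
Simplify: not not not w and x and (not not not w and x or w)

not w and x

not not not w and x and (not not not w and x or w)
= not not not w and x   [absorption]
= not w and x   [double negation]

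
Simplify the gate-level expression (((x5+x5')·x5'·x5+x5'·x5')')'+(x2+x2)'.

(((x5+x5')·x5'·x5+x5'·x5')')'+(x2+x2)'
= (((x5+x5')·x5'·x5+x5'·x5')')'+x2'   [idempotence]
= ((x5'·x5+x5'·x5')')'+x2'   [complement / identity]
= ((x5')')'+x2'   [distribution]
= x5'+x2'   [double negation]

x5'+x2'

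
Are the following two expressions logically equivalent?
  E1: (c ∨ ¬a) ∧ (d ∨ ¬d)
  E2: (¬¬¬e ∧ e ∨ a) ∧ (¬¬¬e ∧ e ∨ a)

No

E1: (c ∨ ¬a) ∧ (d ∨ ¬d)
    = c ∨ ¬a
E2: (¬¬¬e ∧ e ∨ a) ∧ (¬¬¬e ∧ e ∨ a)
    = ¬¬¬e ∧ e ∨ a
    = ¬e ∧ e ∨ a
    = a
These differ: at a=1, c=0, d=0, e=0, E1 = 0 but E2 = 1.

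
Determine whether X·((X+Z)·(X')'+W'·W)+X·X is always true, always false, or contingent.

contingent

X·((X+Z)·(X')'+W'·W)+X·X
= X·((X+Z)·X+W'·W)+X·X   [double negation]
= X·(X+Z)·X+X·X   [complement / identity]
= X·X+X·X   [absorption]
= X·X   [idempotence]
= X   [idempotence]
This depends on X, so it is not a constant.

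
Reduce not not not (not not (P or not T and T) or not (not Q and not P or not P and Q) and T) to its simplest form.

not P

not not not (not not (P or not T and T) or not (not Q and not P or not P and Q) and T)
= not not not (not not (P or not T and T) or not not P and T)   (distribution)
= not not not (not not P or not not P and T)   (complement / identity)
= not not not not not P   (absorption)
= not not not P   (double negation)
= not P   (double negation)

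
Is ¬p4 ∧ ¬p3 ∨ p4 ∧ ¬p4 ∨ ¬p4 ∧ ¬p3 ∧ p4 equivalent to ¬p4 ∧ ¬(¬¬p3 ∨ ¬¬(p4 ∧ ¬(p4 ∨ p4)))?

E1: ¬p4 ∧ ¬p3 ∨ p4 ∧ ¬p4 ∨ ¬p4 ∧ ¬p3 ∧ p4
    = ¬p4 ∧ ¬p3 ∨ ¬p4 ∧ ¬p3 ∧ p4   (complement / identity)
    = ¬p4 ∧ ¬p3   (absorption)
E2: ¬p4 ∧ ¬(¬¬p3 ∨ ¬¬(p4 ∧ ¬(p4 ∨ p4)))
    = ¬p4 ∧ ¬(¬¬p3 ∨ p4 ∧ ¬(p4 ∨ p4))   (double negation)
    = ¬p4 ∧ ¬(¬¬p3 ∨ p4 ∧ ¬p4)   (idempotence)
    = ¬p4 ∧ ¬¬¬p3   (complement / identity)
    = ¬p4 ∧ ¬p3   (double negation)
Both reduce to ¬p4 ∧ ¬p3, so they are equivalent.

Yes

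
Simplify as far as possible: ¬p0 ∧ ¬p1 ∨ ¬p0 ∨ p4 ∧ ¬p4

¬p0 ∧ ¬p1 ∨ ¬p0 ∨ p4 ∧ ¬p4
= ¬p0 ∧ ¬p1 ∨ ¬p0   — complement / identity
= ¬p0   — absorption

¬p0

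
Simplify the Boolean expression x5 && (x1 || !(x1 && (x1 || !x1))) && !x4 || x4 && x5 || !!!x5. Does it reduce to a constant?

x5 && (x1 || !(x1 && (x1 || !x1))) && !x4 || x4 && x5 || !!!x5
= x5 && (x1 || !x1) && !x4 || x4 && x5 || !!!x5   — complement / identity
= x5 && (x1 || !x1) && !x4 || x4 && x5 || !x5   — double negation
= x5 && !x4 || x4 && x5 || !x5   — complement / identity
= x5 || !x5   — distribution
= true   — complement

true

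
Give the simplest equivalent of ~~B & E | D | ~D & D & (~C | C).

B & E | D

~~B & E | D | ~D & D & (~C | C)
= ~~B & E | D | ~D & D   (complement / identity)
= B & E | D | ~D & D   (double negation)
= B & E | D   (complement / identity)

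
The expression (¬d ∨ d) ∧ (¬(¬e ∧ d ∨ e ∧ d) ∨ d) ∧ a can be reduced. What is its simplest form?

a

(¬d ∨ d) ∧ (¬(¬e ∧ d ∨ e ∧ d) ∨ d) ∧ a
= (¬d ∨ d) ∧ (¬d ∨ d) ∧ a   [distribution]
= (¬d ∨ d) ∧ a   [idempotence]
= a   [complement / identity]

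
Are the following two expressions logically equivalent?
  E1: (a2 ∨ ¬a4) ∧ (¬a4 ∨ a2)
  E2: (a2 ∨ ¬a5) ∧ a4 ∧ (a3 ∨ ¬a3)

E1: (a2 ∨ ¬a4) ∧ (¬a4 ∨ a2)
    = ¬a4 ∧ ¬a4 ∨ a2
    = ¬a4 ∨ a2
E2: (a2 ∨ ¬a5) ∧ a4 ∧ (a3 ∨ ¬a3)
    = (a2 ∨ ¬a5) ∧ a4
These differ: at a2=0, a3=0, a4=0, a5=1, E1 = 1 but E2 = 0.

No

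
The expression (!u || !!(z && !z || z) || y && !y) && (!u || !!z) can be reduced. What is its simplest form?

(!u || !!(z && !z || z) || y && !y) && (!u || !!z)
= (!u || !!(z && !z || z)) && (!u || !!z)   (complement / identity)
= (!u || !!z) && (!u || !!z)   (complement / identity)
= !u || !!z   (idempotence)
= !u || z   (double negation)

!u || z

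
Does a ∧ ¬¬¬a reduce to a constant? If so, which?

a ∧ ¬¬¬a
= a ∧ ¬a
= False

yes, False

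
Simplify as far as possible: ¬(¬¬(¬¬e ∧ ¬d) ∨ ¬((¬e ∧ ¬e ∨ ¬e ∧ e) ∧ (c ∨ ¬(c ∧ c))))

¬e

¬(¬¬(¬¬e ∧ ¬d) ∨ ¬((¬e ∧ ¬e ∨ ¬e ∧ e) ∧ (c ∨ ¬(c ∧ c))))
= ¬(¬¬e ∧ ¬d) ∧ (¬e ∧ ¬e ∨ ¬e ∧ e) ∧ (c ∨ ¬(c ∧ c))
= ¬(¬¬e ∧ ¬d) ∧ ¬e ∧ (c ∨ ¬(c ∧ c))
= ¬(¬¬e ∧ ¬d) ∧ ¬e ∧ (c ∨ ¬c)
= ¬(¬¬e ∧ ¬d) ∧ ¬e
= (¬e ∨ d) ∧ ¬e
= ¬e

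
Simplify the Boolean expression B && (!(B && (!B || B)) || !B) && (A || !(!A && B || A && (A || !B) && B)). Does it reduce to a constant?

false

B && (!(B && (!B || B)) || !B) && (A || !(!A && B || A && (A || !B) && B))
= B && (!(B && (!B || B)) || !B) && (A || !(!A && B || A && B))   (absorption)
= B && (!(B && (!B || B)) || !B) && (A || !B)   (distribution)
= B && (!(B && (!B || B)) && A || !B)   (distribution)
= B && (!B && A || !B)   (complement / identity)
= B && !B   (absorption)
= false   (complement)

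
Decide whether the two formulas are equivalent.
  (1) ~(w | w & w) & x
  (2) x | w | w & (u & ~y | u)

No

E1: ~(w | w & w) & x
    = ~(w | w) & x   (idempotence)
    = ~w & x   (idempotence)
E2: x | w | w & (u & ~y | u)
    = x | w | w & u   (absorption)
    = x | w   (absorption)
These differ: at u=1, w=1, x=1, y=0, E1 = 0 but E2 = 1.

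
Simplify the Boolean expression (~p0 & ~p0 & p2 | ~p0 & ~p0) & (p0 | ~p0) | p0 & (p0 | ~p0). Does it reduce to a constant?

(~p0 & ~p0 & p2 | ~p0 & ~p0) & (p0 | ~p0) | p0 & (p0 | ~p0)
= ~p0 & ~p0 & (p0 | ~p0) | p0 & (p0 | ~p0)   — absorption
= ~p0 & (p0 | ~p0) | p0 & (p0 | ~p0)   — idempotence
= p0 | ~p0   — distribution
= 1   — complement

1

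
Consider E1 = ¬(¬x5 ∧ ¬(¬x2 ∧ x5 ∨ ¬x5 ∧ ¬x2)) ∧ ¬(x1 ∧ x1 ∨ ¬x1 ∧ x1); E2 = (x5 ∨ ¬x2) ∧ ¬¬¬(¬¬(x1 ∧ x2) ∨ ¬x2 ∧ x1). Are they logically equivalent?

E1: ¬(¬x5 ∧ ¬(¬x2 ∧ x5 ∨ ¬x5 ∧ ¬x2)) ∧ ¬(x1 ∧ x1 ∨ ¬x1 ∧ x1)
    = ¬(¬x5 ∧ ¬(¬x2 ∧ x5 ∨ ¬x5 ∧ ¬x2)) ∧ ¬x1   (distribution)
    = ¬(¬x5 ∧ ¬¬x2) ∧ ¬x1   (distribution)
    = (x5 ∨ ¬x2) ∧ ¬x1   (De Morgan)
E2: (x5 ∨ ¬x2) ∧ ¬¬¬(¬¬(x1 ∧ x2) ∨ ¬x2 ∧ x1)
    = (x5 ∨ ¬x2) ∧ ¬(¬¬(x1 ∧ x2) ∨ ¬x2 ∧ x1)   (double negation)
    = (x5 ∨ ¬x2) ∧ ¬(x1 ∧ x2 ∨ ¬x2 ∧ x1)   (double negation)
    = (x5 ∨ ¬x2) ∧ ¬x1   (distribution)
Both reduce to (x5 ∨ ¬x2) ∧ ¬x1, so they are equivalent.

Yes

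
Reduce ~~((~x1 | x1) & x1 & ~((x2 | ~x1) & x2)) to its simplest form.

x1 & ~x2

~~((~x1 | x1) & x1 & ~((x2 | ~x1) & x2))
= ~~((~x1 | x1) & x1 & ~x2)   [absorption]
= ~~(x1 & ~x2)   [complement / identity]
= x1 & ~x2   [double negation]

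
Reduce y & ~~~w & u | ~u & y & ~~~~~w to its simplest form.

y & ~w

y & ~~~w & u | ~u & y & ~~~~~w
= y & ~~~w & u | ~u & y & ~~~w   (double negation)
= y & ~~~w   (distribution)
= y & ~w   (double negation)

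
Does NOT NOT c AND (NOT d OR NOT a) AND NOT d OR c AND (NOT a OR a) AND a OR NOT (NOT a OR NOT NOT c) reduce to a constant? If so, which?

NOT NOT c AND (NOT d OR NOT a) AND NOT d OR c AND (NOT a OR a) AND a OR NOT (NOT a OR NOT NOT c)
= NOT NOT c AND (NOT d OR NOT a) AND NOT d OR c AND a OR NOT (NOT a OR NOT NOT c)   (complement / identity)
= NOT NOT c AND (NOT d OR NOT a) AND NOT d OR c AND a OR a AND NOT c   (De Morgan)
= c AND (NOT d OR NOT a) AND NOT d OR c AND a OR a AND NOT c   (double negation)
= c AND (NOT d OR NOT a) AND NOT d OR a   (distribution)
= c AND NOT d OR a   (absorption)
This depends on a, c, d, so it is not a constant.

no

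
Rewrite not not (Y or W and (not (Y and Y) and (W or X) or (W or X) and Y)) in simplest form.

Y or W

not not (Y or W and (not (Y and Y) and (W or X) or (W or X) and Y))
= Y or W and (not (Y and Y) and (W or X) or (W or X) and Y)
= Y or W and (not Y and (W or X) or (W or X) and Y)
= Y or W and (W or X)
= Y or W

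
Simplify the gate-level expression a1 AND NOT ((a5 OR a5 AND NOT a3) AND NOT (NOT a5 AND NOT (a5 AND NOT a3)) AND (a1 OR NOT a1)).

a1 AND NOT ((a5 OR a5 AND NOT a3) AND NOT (NOT a5 AND NOT (a5 AND NOT a3)) AND (a1 OR NOT a1))
= a1 AND NOT ((a5 OR a5 AND NOT a3) AND NOT (NOT a5 AND NOT (a5 AND NOT a3)))   (complement / identity)
= a1 AND NOT ((a5 OR a5 AND NOT a3) AND (a5 OR a5 AND NOT a3))   (De Morgan)
= a1 AND NOT (a5 OR a5 AND NOT a3)   (idempotence)
= a1 AND NOT a5   (absorption)

a1 AND NOT a5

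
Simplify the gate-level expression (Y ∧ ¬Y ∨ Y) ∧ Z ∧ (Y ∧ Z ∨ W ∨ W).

(Y ∧ ¬Y ∨ Y) ∧ Z ∧ (Y ∧ Z ∨ W ∨ W)
= Y ∧ Z ∧ (Y ∧ Z ∨ W ∨ W)   [complement / identity]
= Y ∧ Z ∧ (Y ∧ Z ∨ W)   [idempotence]
= Y ∧ Z   [absorption]

Y ∧ Z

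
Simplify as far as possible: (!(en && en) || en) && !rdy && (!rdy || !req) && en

(!(en && en) || en) && !rdy && (!rdy || !req) && en
= (!en || en) && !rdy && (!rdy || !req) && en   (idempotence)
= !rdy && (!rdy || !req) && en   (complement / identity)
= !rdy && en   (absorption)

!rdy && en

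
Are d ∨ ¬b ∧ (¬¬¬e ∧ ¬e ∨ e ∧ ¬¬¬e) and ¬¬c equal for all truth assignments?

E1: d ∨ ¬b ∧ (¬¬¬e ∧ ¬e ∨ e ∧ ¬¬¬e)
    = d ∨ ¬b ∧ (¬e ∧ ¬e ∨ e ∧ ¬¬¬e)
    = d ∨ ¬b ∧ (¬e ∧ ¬e ∨ e ∧ ¬e)
    = d ∨ ¬b ∧ ¬e
E2: ¬¬c
    = c
These differ: at b=1, c=0, d=1, e=0, E1 = 1 but E2 = 0.

No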